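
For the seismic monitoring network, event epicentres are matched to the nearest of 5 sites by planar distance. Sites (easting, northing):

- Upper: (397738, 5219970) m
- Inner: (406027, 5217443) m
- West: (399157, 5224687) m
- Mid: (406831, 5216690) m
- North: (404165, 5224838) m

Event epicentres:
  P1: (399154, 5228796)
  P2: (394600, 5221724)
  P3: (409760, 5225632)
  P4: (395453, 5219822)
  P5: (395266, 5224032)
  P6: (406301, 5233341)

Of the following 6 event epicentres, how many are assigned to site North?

2

P1 → West
P2 → Upper
P3 → North
P4 → Upper
P5 → West
P6 → North
2 of the 6 go to North.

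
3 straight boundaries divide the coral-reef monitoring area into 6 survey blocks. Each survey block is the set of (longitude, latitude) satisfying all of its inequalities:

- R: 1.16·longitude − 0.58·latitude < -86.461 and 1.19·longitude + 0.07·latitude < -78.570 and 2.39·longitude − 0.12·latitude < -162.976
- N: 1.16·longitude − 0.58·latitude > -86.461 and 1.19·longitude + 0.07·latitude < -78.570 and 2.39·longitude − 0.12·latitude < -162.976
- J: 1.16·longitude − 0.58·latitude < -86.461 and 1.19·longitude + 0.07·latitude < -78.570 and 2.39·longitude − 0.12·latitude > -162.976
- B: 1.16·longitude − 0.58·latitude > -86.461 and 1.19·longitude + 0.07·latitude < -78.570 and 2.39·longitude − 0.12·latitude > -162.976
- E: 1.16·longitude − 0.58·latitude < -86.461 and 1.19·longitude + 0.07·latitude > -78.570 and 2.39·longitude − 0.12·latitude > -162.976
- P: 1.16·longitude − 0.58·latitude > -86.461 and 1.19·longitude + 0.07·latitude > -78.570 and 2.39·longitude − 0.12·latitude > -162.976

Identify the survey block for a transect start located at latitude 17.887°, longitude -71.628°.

R

1.16·-71.628 − 0.58·17.887 = -93.463, which is < -86.461
1.19·-71.628 + 0.07·17.887 = -83.985, which is < -78.570
2.39·-71.628 − 0.12·17.887 = -173.337, which is < -162.976
This sign pattern matches R.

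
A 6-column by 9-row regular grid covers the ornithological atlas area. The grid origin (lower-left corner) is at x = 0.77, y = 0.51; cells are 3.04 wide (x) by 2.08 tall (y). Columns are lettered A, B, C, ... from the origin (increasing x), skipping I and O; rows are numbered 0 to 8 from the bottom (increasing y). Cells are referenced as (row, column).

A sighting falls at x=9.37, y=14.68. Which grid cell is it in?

(6, C)

Column index: ⌊(9.37 − 0.77) / 3.04⌋ = ⌊2.829⌋ = 2 → column C
Row offset from origin: ⌊(14.68 − 0.51) / 2.08⌋ = ⌊6.812⌋ = 6 → row 6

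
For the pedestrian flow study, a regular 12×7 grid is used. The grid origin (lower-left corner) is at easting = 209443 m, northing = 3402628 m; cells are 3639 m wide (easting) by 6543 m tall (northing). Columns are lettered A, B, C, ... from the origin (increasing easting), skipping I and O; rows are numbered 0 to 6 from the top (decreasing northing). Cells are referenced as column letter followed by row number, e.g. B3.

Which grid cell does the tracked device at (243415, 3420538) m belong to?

K4

Column index: ⌊(243415 − 209443) / 3639⌋ = ⌊9.336⌋ = 9 → column K
Row offset from origin: ⌊(3420538 − 3402628) / 6543⌋ = ⌊2.737⌋ = 2 → row 4 (counted from top)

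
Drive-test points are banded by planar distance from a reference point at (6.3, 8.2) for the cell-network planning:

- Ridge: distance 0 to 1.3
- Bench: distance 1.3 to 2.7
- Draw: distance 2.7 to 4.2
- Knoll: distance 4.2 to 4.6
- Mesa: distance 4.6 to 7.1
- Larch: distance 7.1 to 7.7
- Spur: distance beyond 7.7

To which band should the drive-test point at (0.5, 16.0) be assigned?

Spur

Distance = √((0.5−6.3)² + (16.0−8.2)²) = √(33.640 + 60.840) = 9.720.
7.7 ≤ 9.720 < ∞ → Spur.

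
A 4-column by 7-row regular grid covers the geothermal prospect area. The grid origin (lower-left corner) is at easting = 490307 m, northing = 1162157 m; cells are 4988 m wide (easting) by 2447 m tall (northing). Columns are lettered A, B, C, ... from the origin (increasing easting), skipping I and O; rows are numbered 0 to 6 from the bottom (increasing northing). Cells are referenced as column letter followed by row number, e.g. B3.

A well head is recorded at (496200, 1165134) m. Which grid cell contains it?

Column index: ⌊(496200 − 490307) / 4988⌋ = ⌊1.181⌋ = 1 → column B
Row offset from origin: ⌊(1165134 − 1162157) / 2447⌋ = ⌊1.217⌋ = 1 → row 1

B1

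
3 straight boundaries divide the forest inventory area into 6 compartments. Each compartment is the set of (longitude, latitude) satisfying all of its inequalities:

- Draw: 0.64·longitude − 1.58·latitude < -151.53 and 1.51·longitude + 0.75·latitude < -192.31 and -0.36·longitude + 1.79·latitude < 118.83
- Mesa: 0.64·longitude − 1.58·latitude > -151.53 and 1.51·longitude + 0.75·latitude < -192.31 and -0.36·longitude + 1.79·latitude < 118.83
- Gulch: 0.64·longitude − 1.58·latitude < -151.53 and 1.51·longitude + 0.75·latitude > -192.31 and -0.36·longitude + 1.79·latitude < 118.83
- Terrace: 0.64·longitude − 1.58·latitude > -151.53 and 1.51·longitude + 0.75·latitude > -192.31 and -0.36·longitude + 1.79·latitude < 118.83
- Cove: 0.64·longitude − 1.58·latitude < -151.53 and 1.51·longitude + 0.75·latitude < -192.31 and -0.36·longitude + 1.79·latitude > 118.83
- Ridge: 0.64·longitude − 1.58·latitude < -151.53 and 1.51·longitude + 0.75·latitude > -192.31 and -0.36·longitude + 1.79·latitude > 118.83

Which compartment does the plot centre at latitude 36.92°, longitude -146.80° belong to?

Cove

0.64·-146.80 − 1.58·36.92 = -152.286, which is < -151.53
1.51·-146.80 + 0.75·36.92 = -193.978, which is < -192.31
-0.36·-146.80 + 1.79·36.92 = 118.935, which is > 118.83
This sign pattern matches Cove.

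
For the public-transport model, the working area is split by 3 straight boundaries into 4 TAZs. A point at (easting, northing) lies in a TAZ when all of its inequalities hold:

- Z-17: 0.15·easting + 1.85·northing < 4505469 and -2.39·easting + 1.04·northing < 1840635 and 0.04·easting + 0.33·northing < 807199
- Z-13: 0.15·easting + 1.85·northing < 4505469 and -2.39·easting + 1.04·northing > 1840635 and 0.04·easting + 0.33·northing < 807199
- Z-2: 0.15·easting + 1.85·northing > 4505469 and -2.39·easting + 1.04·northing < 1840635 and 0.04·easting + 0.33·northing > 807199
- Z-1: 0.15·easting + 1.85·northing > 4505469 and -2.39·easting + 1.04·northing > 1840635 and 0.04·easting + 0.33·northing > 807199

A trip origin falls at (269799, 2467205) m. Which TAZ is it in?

Z-1

0.15·269799 + 1.85·2467205 = 4604799.100, which is > 4505469
-2.39·269799 + 1.04·2467205 = 1921073.590, which is > 1840635
0.04·269799 + 0.33·2467205 = 824969.610, which is > 807199
This sign pattern matches Z-1.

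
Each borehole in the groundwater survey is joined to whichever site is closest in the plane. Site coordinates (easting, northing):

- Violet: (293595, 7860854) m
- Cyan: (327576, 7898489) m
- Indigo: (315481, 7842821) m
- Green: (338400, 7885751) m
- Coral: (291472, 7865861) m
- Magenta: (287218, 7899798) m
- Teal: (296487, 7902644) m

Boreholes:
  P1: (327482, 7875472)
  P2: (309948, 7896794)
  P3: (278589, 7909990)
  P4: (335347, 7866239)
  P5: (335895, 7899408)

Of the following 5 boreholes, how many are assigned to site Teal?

P1 → Green
P2 → Teal
P3 → Magenta
P4 → Green
P5 → Cyan
1 of the 5 goes to Teal.

1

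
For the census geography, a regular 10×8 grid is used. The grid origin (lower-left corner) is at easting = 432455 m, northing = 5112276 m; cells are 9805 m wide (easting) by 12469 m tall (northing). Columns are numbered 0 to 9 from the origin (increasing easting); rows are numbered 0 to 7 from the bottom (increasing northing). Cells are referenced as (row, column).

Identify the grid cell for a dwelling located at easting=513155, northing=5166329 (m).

Column index: ⌊(513155 − 432455) / 9805⌋ = ⌊8.230⌋ = 8
Row offset from origin: ⌊(5166329 − 5112276) / 12469⌋ = ⌊4.335⌋ = 4 → row 4

(4, 8)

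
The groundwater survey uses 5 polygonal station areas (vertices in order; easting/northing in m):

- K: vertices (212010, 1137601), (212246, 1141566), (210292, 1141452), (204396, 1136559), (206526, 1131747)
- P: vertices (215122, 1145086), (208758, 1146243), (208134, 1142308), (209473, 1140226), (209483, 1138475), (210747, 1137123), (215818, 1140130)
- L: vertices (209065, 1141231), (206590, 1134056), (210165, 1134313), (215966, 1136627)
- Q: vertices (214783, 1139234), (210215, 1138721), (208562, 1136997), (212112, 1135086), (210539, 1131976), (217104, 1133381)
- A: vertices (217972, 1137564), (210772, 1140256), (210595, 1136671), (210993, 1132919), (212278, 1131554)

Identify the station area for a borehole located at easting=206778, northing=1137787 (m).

Cast a ray rightward from (206778, 1137787). For each polygon, the edges (by vertex number in listed order) whose endpoints lie on opposite sides of northing = 1137787, where each meets that height, and whether that is right or left of the point:
K: 1–2 at easting≈212021.1 (right), 3–4 at easting≈205875.7 (left) → 1 crossing.
P: 5–6 at easting≈210126.2 (right), 6–7 at easting≈211866.8 (right) → 2 crossings.
L: 1–2 at easting≈207877.0 (right), 4–1 at easting≈214227.3 (right) → 2 crossings.
Q: 2–3 at easting≈209319.5 (right), 6–1 at easting≈215356.8 (right) → 2 crossings.
A: 1–2 at easting≈217375.6 (right), 2–3 at easting≈210650.1 (right) → 2 crossings.
Only K has an odd count, so the point is inside K.

K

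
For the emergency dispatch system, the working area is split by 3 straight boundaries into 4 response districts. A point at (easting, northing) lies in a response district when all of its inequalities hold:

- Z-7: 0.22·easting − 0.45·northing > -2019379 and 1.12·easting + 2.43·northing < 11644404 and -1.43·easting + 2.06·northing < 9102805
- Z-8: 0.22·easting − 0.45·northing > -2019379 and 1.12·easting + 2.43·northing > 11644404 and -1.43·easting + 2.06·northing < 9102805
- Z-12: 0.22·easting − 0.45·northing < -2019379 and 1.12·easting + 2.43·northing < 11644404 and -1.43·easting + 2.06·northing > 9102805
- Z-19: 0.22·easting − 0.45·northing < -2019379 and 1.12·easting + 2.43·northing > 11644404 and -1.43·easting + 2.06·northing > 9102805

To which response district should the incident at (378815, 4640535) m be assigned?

Z-8

0.22·378815 − 0.45·4640535 = -2004901.450, which is > -2019379
1.12·378815 + 2.43·4640535 = 11700772.850, which is > 11644404
-1.43·378815 + 2.06·4640535 = 9017796.650, which is < 9102805
This sign pattern matches Z-8.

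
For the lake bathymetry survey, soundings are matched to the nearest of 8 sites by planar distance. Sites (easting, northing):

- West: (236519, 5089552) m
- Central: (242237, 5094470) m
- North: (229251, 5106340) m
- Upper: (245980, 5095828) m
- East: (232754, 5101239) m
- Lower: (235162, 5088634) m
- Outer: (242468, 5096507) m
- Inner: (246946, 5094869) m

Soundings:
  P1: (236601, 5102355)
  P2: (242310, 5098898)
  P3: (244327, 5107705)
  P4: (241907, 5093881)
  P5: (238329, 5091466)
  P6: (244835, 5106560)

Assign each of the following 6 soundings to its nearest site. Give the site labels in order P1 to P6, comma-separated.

P1 → East (d²=16044865.00)
P2 → Outer (d²=5741845.00)
P3 → Outer (d²=128851085.00)
P4 → Central (d²=455821.00)
P5 → West (d²=6939496.00)
P6 → Outer (d²=106665498.00)

East, Outer, Outer, Central, West, Outer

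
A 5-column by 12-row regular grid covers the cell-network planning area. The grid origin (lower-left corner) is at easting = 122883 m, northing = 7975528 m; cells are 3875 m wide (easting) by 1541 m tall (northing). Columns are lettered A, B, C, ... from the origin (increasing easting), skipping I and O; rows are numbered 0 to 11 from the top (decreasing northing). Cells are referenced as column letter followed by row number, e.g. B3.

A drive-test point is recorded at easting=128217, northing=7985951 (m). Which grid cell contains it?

B5

Column index: ⌊(128217 − 122883) / 3875⌋ = ⌊1.377⌋ = 1 → column B
Row offset from origin: ⌊(7985951 − 7975528) / 1541⌋ = ⌊6.764⌋ = 6 → row 5 (counted from top)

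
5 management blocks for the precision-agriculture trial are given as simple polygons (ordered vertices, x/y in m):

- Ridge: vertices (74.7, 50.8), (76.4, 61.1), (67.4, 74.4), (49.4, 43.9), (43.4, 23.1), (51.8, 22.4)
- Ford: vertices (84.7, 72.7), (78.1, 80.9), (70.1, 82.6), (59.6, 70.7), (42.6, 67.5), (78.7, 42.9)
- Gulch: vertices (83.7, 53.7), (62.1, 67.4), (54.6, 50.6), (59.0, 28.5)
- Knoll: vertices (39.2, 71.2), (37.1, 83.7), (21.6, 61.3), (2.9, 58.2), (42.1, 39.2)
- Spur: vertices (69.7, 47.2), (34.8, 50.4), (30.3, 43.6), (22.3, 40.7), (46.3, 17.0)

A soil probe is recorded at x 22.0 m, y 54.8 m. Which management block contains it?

Cast a ray rightward from (22.0, 54.8). For each polygon, the edges (by vertex number in listed order) whose endpoints lie on opposite sides of y = 54.8, where each meets that height, and whether that is right or left of the point:
Ridge: 1–2 at x≈75.36 (right), 3–4 at x≈55.83 (right) → 2 crossings.
Ford: 5–6 at x≈61.24 (right), 6–1 at x≈81.10 (right) → 2 crossings.
Gulch: 1–2 at x≈81.97 (right), 2–3 at x≈56.48 (right) → 2 crossings.
Knoll: 4–5 at x≈9.91 (left), 5–1 at x≈40.69 (right) → 1 crossing.
Spur: no edge straddles that height → 0 crossings.
Only Knoll has an odd count, so the point is inside Knoll.

Knoll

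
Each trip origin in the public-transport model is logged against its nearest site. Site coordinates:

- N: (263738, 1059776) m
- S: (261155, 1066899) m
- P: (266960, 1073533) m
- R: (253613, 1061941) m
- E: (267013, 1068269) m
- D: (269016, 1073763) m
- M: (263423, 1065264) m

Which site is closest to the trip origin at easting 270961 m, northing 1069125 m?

E

Squared distances to each site:
N: 139575530.000; S: 101112712.000; P: 35438465.000; R: 352562960.000; E: 16319440.000; D: 25294069.000; M: 71728765.000.
Minimum at E.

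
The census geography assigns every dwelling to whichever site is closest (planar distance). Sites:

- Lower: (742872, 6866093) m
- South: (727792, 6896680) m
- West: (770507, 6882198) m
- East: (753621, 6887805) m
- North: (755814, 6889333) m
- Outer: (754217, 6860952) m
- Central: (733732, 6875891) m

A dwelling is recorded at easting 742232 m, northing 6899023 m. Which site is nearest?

South

Squared distances to each site:
Lower: 1084794500.000; South: 214003249.000; West: 1082556250.000; East: 255552845.000; North: 278366824.000; Outer: 1593041266.000; Central: 607339424.000.
Minimum at South.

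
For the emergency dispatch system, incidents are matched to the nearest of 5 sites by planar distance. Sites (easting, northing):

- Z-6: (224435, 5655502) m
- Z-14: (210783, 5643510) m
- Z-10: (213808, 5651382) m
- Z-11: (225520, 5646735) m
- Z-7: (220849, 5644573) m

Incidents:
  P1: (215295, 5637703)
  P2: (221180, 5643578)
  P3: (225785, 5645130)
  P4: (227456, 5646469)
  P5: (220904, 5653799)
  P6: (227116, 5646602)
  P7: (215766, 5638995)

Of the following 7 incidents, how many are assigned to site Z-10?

P1 → Z-14
P2 → Z-7
P3 → Z-11
P4 → Z-11
P5 → Z-6
P6 → Z-11
P7 → Z-14
0 of the 7 go to Z-10.

0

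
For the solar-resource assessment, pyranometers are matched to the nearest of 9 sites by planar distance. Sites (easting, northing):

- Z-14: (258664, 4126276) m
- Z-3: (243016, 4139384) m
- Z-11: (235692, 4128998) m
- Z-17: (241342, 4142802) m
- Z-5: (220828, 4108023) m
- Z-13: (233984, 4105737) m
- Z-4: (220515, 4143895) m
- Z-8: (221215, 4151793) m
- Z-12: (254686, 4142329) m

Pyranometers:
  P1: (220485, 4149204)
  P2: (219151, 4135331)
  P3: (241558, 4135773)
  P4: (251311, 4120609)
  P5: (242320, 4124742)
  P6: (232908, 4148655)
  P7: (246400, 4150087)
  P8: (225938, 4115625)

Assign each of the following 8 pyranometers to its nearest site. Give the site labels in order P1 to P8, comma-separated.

P1 → Z-8 (d²=7235821.00)
P2 → Z-4 (d²=75202592.00)
P3 → Z-3 (d²=15165085.00)
P4 → Z-14 (d²=86181498.00)
P5 → Z-11 (d²=62043920.00)
P6 → Z-17 (d²=105389965.00)
P7 → Z-17 (d²=78654589.00)
P8 → Z-5 (d²=83902504.00)

Z-8, Z-4, Z-3, Z-14, Z-11, Z-17, Z-17, Z-5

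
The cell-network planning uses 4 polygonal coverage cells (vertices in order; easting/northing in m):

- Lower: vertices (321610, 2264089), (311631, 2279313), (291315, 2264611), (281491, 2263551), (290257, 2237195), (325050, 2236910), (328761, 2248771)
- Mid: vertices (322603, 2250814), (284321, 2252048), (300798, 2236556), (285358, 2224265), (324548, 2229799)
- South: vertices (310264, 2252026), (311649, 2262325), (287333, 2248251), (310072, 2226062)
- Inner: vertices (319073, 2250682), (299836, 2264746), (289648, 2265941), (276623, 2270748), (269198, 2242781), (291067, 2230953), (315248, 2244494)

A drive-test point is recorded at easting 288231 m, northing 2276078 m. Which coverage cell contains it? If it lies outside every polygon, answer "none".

none

Cast a ray rightward from (288231, 2276078). For each polygon, the edges (by vertex number in listed order) whose endpoints lie on opposite sides of northing = 2276078, where each meets that height, and whether that is right or left of the point:
Lower: 1–2 at easting≈313751.5 (right), 2–3 at easting≈307160.7 (right) → 2 crossings.
Mid: no edge straddles that height → 0 crossings.
South: no edge straddles that height → 0 crossings.
Inner: no edge straddles that height → 0 crossings.
All counts are even, so the point lies outside every listed polygon.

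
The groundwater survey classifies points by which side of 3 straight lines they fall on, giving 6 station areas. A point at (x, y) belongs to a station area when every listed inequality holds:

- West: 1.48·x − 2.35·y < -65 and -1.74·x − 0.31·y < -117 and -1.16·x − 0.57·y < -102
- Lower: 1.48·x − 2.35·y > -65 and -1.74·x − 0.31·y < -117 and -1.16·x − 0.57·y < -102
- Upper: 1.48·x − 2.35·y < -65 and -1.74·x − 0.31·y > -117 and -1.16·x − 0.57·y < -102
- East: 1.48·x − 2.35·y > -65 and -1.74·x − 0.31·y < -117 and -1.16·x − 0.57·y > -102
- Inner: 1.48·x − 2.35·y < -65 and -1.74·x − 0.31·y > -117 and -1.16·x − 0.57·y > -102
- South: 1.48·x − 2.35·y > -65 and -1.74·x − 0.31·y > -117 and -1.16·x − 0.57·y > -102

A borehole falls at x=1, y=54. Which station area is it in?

1.48·1 − 2.35·54 = -125.420, which is < -65
-1.74·1 − 0.31·54 = -18.480, which is > -117
-1.16·1 − 0.57·54 = -31.940, which is > -102
This sign pattern matches Inner.

Inner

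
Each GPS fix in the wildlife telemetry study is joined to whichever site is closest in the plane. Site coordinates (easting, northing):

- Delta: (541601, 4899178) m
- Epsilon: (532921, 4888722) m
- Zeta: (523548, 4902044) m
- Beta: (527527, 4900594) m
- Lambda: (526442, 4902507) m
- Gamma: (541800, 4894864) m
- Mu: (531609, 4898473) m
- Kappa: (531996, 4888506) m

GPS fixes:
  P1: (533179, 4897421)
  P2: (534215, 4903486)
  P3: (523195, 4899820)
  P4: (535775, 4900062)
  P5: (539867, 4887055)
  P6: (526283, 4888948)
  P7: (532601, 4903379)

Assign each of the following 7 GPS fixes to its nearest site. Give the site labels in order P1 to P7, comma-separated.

P1 → Mu (d²=3571604.00)
P2 → Mu (d²=31921405.00)
P3 → Zeta (d²=5070785.00)
P4 → Mu (d²=19880477.00)
P5 → Epsilon (d²=51025805.00)
P6 → Kappa (d²=32833733.00)
P7 → Mu (d²=25052900.00)

Mu, Mu, Zeta, Mu, Epsilon, Kappa, Mu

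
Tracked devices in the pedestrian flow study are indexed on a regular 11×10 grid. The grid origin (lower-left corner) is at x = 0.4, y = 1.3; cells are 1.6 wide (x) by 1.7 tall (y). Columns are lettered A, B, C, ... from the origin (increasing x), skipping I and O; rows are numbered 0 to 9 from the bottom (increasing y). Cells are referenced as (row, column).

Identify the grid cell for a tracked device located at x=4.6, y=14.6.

Column index: ⌊(4.6 − 0.4) / 1.6⌋ = ⌊2.625⌋ = 2 → column C
Row offset from origin: ⌊(14.6 − 1.3) / 1.7⌋ = ⌊7.824⌋ = 7 → row 7

(7, C)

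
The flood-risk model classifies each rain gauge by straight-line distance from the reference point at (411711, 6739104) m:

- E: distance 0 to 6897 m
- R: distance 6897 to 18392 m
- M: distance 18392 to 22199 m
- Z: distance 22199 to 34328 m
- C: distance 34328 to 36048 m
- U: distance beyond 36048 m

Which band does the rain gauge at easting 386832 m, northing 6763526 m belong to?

C

Distance = √((386832−411711)² + (6763526−6739104)²) = √(618964641.000 + 596434084.000) = 34862.569 m.
34328 ≤ 34862.569 < 36048 → C.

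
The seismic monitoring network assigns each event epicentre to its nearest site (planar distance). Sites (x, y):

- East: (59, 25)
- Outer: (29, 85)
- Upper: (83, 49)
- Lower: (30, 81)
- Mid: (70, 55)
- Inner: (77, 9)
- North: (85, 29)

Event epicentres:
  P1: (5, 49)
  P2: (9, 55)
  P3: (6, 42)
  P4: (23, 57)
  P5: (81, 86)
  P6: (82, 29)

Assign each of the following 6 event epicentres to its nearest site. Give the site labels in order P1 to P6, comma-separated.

P1 → Lower (d²=1649.00)
P2 → Lower (d²=1117.00)
P3 → Lower (d²=2097.00)
P4 → Lower (d²=625.00)
P5 → Mid (d²=1082.00)
P6 → North (d²=9.00)

Lower, Lower, Lower, Lower, Mid, North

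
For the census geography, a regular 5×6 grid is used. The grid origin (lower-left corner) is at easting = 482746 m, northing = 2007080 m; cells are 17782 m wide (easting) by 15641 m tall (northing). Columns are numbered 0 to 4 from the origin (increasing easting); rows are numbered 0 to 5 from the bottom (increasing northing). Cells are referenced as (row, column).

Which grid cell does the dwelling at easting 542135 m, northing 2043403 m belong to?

(2, 3)

Column index: ⌊(542135 − 482746) / 17782⌋ = ⌊3.340⌋ = 3
Row offset from origin: ⌊(2043403 − 2007080) / 15641⌋ = ⌊2.322⌋ = 2 → row 2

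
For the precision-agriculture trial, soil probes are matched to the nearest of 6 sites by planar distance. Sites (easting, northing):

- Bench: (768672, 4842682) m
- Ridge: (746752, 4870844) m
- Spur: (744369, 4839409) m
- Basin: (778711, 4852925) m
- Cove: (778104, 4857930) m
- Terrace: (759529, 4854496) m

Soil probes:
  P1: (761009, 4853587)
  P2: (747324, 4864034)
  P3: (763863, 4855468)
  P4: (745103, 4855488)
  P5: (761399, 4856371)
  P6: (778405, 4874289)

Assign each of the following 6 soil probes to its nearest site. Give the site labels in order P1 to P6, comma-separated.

P1 → Terrace (d²=3016681.00)
P2 → Ridge (d²=46703284.00)
P3 → Terrace (d²=19728340.00)
P4 → Terrace (d²=209093540.00)
P5 → Terrace (d²=7012525.00)
P6 → Cove (d²=267707482.00)

Terrace, Ridge, Terrace, Terrace, Terrace, Cove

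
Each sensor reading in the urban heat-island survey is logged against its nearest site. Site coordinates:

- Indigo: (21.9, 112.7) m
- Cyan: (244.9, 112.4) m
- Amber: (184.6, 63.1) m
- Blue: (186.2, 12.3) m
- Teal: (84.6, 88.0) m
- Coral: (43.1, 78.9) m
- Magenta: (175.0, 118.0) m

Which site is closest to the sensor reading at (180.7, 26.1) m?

Blue

Squared distances to each site:
Indigo: 32717.000; Cyan: 11569.330; Amber: 1384.210; Blue: 220.690; Teal: 13066.820; Coral: 21721.600; Magenta: 8478.100.
Minimum at Blue.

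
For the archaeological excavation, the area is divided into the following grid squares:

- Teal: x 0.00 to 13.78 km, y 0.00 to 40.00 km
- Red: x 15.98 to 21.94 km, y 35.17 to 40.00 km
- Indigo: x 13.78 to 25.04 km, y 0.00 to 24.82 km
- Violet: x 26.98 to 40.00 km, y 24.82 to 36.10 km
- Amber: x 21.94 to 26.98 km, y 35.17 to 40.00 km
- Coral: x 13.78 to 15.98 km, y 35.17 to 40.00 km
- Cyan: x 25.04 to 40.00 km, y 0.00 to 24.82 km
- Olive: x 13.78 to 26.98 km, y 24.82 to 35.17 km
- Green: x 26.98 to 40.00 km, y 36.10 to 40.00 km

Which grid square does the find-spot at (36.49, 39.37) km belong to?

Green

The point has x = 36.49 and y = 39.37.
Only Green satisfies 26.98 ≤ x ≤ 40.00 and 36.10 ≤ y ≤ 40.00.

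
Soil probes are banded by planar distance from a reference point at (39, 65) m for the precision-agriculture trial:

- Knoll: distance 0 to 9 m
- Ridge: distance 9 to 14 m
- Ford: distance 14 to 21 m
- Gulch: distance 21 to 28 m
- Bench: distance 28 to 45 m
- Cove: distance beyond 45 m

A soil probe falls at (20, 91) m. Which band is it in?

Distance = √((20−39)² + (91−65)²) = √(361.000 + 676.000) = 32.202 m.
28 ≤ 32.202 < 45 → Bench.

Bench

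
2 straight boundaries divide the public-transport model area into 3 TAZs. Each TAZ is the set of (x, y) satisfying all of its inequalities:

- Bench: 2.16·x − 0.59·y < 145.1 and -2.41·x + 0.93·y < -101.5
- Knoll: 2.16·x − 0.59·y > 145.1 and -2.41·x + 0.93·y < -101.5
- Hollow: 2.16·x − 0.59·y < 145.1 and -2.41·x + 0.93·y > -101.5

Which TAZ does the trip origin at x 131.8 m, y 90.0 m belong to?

Knoll

2.16·131.8 − 0.59·90.0 = 231.588, which is > 145.1
-2.41·131.8 + 0.93·90.0 = -233.938, which is < -101.5
This sign pattern matches Knoll.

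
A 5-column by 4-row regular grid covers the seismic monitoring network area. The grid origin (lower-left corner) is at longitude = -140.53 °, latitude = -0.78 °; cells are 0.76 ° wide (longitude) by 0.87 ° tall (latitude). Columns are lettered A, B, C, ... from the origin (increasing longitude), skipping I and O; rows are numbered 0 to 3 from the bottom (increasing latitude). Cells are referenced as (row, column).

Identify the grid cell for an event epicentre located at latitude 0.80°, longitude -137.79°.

Column index: ⌊(-137.79 − -140.53) / 0.76⌋ = ⌊3.605⌋ = 3 → column D
Row offset from origin: ⌊(0.80 − -0.78) / 0.87⌋ = ⌊1.816⌋ = 1 → row 1

(1, D)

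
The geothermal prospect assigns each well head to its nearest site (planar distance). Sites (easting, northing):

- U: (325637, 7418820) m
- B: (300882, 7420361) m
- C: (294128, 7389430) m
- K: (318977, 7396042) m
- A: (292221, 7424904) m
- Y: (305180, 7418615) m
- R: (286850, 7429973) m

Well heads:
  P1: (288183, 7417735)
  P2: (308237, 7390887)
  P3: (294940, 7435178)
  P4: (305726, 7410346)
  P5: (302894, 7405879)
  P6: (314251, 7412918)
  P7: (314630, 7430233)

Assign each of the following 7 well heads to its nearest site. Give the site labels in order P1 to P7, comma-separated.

P1 → A (d²=67700005.00)
P2 → K (d²=141921625.00)
P3 → R (d²=92540125.00)
P4 → Y (d²=68674477.00)
P5 → Y (d²=167431492.00)
P6 → Y (d²=114738850.00)
P7 → Y (d²=224280424.00)

A, K, R, Y, Y, Y, Y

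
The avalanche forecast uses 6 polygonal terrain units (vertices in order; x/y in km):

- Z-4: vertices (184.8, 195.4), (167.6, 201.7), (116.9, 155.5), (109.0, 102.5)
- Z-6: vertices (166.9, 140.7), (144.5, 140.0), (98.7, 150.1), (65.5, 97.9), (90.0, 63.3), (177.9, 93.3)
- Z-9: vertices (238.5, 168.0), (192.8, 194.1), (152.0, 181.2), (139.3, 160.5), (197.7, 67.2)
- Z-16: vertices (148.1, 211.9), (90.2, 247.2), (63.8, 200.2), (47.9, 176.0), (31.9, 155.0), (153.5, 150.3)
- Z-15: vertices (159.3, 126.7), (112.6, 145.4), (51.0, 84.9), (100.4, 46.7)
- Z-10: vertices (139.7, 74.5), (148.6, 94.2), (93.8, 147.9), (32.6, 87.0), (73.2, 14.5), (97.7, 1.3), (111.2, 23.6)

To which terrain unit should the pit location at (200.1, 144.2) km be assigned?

Cast a ray rightward from (200.1, 144.2). For each polygon, the edges (by vertex number in listed order) whose endpoints lie on opposite sides of y = 144.2, where each meets that height, and whether that is right or left of the point:
Z-4: 3–4 at x≈115.22 (left), 4–1 at x≈143.02 (left) → 0 crossings.
Z-6: 2–3 at x≈125.45 (left), 3–4 at x≈94.95 (left) → 0 crossings.
Z-9: 4–5 at x≈149.50 (left), 5–1 at x≈228.87 (right) → 1 crossing.
Z-16: no edge straddles that height → 0 crossings.
Z-15: 1–2 at x≈115.60 (left), 2–3 at x≈111.38 (left) → 0 crossings.
Z-10: 2–3 at x≈97.58 (left), 3–4 at x≈90.08 (left) → 0 crossings.
Only Z-9 has an odd count, so the point is inside Z-9.

Z-9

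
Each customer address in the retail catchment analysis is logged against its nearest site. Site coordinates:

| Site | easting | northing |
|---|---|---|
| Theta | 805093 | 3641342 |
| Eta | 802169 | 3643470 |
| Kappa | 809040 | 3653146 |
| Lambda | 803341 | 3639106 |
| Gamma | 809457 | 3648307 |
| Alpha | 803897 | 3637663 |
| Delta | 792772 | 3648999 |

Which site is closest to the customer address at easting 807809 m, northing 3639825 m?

Squared distances to each site:
Theta: 9677945.000; Eta: 45095625.000; Kappa: 178964402.000; Lambda: 20479985.000; Gamma: 74660228.000; Alpha: 19977988.000; Delta: 310273645.000.
Minimum at Theta.

Theta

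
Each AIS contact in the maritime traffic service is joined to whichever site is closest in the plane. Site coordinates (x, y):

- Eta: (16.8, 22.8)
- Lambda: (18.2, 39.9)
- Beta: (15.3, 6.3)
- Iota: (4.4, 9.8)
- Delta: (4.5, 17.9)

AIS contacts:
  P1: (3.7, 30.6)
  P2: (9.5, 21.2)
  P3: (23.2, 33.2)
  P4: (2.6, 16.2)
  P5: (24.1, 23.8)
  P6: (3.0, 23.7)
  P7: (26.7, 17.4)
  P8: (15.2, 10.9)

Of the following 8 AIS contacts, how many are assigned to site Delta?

P1 → Delta
P2 → Delta
P3 → Lambda
P4 → Delta
P5 → Eta
P6 → Delta
P7 → Eta
P8 → Beta
4 of the 8 go to Delta.

4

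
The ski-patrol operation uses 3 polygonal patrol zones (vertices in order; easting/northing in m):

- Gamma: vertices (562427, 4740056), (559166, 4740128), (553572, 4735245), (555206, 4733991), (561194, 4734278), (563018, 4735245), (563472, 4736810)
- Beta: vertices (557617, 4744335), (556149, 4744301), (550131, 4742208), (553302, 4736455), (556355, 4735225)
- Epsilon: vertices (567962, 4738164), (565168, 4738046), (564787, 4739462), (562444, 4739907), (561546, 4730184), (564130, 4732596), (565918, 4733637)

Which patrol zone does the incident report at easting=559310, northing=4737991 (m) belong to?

Cast a ray rightward from (559310, 4737991). For each polygon, the edges (by vertex number in listed order) whose endpoints lie on opposite sides of northing = 4737991, where each meets that height, and whether that is right or left of the point:
Gamma: 2–3 at easting≈556717.8 (left), 7–1 at easting≈563091.8 (right) → 1 crossing.
Beta: 3–4 at easting≈552455.4 (left), 5–1 at easting≈556738.2 (left) → 0 crossings.
Epsilon: 4–5 at easting≈562267.0 (right), 7–1 at easting≈567883.9 (right) → 2 crossings.
Only Gamma has an odd count, so the point is inside Gamma.

Gamma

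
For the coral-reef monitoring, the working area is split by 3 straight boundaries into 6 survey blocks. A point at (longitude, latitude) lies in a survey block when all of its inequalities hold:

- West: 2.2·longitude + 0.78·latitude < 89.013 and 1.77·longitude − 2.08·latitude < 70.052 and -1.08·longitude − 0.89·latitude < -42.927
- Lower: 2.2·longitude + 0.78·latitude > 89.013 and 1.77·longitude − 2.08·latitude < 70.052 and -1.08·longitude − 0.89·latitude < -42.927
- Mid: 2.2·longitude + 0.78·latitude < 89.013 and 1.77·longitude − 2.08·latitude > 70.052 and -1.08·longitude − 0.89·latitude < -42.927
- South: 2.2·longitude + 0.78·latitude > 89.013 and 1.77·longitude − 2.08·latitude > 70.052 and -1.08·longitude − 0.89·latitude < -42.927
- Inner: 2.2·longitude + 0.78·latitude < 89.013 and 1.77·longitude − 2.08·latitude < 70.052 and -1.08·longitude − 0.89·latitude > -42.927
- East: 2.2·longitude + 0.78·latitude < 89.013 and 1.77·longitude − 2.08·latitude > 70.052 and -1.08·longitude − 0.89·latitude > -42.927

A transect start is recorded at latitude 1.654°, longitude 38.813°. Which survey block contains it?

2.2·38.813 + 0.78·1.654 = 86.679, which is < 89.013
1.77·38.813 − 2.08·1.654 = 65.259, which is < 70.052
-1.08·38.813 − 0.89·1.654 = -43.390, which is < -42.927
This sign pattern matches West.

West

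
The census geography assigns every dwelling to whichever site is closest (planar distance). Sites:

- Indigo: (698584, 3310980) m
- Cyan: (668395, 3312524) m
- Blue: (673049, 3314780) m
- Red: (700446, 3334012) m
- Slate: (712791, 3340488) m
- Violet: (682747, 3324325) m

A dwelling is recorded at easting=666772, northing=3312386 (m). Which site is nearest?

Squared distances to each site:
Indigo: 1013980180.000; Cyan: 2653173.000; Blue: 45131965.000; Red: 1601622152.000; Slate: 2907470765.000; Violet: 397740346.000.
Minimum at Cyan.

Cyan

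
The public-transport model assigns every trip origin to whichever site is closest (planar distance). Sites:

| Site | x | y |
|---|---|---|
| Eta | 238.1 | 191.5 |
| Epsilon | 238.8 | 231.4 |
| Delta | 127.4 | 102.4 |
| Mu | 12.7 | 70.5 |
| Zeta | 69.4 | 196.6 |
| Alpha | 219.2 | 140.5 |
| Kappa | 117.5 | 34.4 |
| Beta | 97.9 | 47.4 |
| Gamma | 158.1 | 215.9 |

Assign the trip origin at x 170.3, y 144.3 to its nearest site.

Alpha

Squared distances to each site:
Eta: 6824.680; Epsilon: 12278.660; Delta: 3596.020; Mu: 30284.200; Zeta: 12916.100; Alpha: 2405.650; Kappa: 14865.850; Beta: 14631.370; Gamma: 5275.400.
Minimum at Alpha.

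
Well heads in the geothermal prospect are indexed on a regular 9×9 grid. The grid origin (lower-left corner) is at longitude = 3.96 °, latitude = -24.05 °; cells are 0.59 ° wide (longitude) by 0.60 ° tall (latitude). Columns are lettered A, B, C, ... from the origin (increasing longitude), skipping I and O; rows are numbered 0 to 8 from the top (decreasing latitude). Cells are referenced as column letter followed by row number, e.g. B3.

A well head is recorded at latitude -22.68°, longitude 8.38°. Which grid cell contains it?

Column index: ⌊(8.38 − 3.96) / 0.59⌋ = ⌊7.492⌋ = 7 → column H
Row offset from origin: ⌊(-22.68 − -24.05) / 0.60⌋ = ⌊2.283⌋ = 2 → row 6 (counted from top)

H6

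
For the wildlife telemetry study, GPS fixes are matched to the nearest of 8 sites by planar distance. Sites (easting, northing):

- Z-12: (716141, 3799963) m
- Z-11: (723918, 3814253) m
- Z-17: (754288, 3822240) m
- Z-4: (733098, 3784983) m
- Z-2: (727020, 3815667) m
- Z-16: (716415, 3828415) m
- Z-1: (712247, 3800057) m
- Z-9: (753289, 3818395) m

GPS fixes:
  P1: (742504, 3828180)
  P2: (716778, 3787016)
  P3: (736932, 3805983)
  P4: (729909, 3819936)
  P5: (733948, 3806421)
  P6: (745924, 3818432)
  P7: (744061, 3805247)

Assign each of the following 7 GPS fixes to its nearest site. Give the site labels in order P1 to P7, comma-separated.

P1 → Z-17 (d²=174146256.00)
P2 → Z-12 (d²=168030578.00)
P3 → Z-2 (d²=192027600.00)
P4 → Z-2 (d²=26570682.00)
P5 → Z-2 (d²=133485700.00)
P6 → Z-9 (d²=54244594.00)
P7 → Z-9 (d²=258025888.00)

Z-17, Z-12, Z-2, Z-2, Z-2, Z-9, Z-9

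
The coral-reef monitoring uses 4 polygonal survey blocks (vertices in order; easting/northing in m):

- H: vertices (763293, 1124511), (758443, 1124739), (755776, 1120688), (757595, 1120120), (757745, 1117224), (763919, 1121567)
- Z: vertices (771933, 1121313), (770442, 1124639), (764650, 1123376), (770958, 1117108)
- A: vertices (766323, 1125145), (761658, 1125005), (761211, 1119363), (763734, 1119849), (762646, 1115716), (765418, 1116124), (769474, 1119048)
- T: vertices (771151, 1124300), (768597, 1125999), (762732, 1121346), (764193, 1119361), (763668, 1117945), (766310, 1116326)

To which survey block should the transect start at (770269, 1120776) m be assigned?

Z

Cast a ray rightward from (770269, 1120776). For each polygon, the edges (by vertex number in listed order) whose endpoints lie on opposite sides of northing = 1120776, where each meets that height, and whether that is right or left of the point:
H: 2–3 at easting≈755833.9 (left), 5–6 at easting≈762794.5 (left) → 0 crossings.
Z: 3–4 at easting≈767266.6 (left), 4–1 at easting≈771808.5 (right) → 1 crossing.
A: 2–3 at easting≈761322.9 (left), 7–1 at easting≈768580.9 (left) → 0 crossings.
T: 3–4 at easting≈763151.5 (left), 6–1 at easting≈769011.6 (left) → 0 crossings.
Only Z has an odd count, so the point is inside Z.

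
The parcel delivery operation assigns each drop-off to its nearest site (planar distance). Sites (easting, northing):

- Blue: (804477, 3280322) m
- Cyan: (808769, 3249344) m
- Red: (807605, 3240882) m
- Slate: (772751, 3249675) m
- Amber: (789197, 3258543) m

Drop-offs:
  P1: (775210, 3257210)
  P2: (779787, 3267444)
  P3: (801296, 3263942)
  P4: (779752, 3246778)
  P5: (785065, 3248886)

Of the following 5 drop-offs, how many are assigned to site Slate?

2

P1 → Slate
P2 → Amber
P3 → Amber
P4 → Slate
P5 → Amber
2 of the 5 go to Slate.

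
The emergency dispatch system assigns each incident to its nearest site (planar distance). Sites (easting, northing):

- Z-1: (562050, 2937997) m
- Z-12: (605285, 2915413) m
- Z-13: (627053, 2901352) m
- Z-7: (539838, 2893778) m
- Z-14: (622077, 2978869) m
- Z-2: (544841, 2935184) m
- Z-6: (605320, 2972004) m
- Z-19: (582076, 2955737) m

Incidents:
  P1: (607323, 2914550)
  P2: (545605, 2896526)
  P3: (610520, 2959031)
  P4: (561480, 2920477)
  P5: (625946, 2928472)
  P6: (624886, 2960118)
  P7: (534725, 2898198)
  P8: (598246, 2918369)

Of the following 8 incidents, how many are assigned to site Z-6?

1

P1 → Z-12
P2 → Z-7
P3 → Z-6
P4 → Z-1
P5 → Z-12
P6 → Z-14
P7 → Z-7
P8 → Z-12
1 of the 8 goes to Z-6.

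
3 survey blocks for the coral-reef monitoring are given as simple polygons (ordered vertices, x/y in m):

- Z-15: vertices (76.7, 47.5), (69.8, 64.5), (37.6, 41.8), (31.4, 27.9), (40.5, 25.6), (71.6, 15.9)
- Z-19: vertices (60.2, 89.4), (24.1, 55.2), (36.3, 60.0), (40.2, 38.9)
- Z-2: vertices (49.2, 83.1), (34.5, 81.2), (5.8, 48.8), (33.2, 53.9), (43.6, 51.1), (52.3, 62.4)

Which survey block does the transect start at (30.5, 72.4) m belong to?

Z-2

Cast a ray rightward from (30.5, 72.4). For each polygon, the edges (by vertex number in listed order) whose endpoints lie on opposite sides of y = 72.4, where each meets that height, and whether that is right or left of the point:
Z-15: no edge straddles that height → 0 crossings.
Z-19: 1–2 at x≈42.26 (right), 4–1 at x≈53.47 (right) → 2 crossings.
Z-2: 2–3 at x≈26.70 (left), 6–1 at x≈50.80 (right) → 1 crossing.
Only Z-2 has an odd count, so the point is inside Z-2.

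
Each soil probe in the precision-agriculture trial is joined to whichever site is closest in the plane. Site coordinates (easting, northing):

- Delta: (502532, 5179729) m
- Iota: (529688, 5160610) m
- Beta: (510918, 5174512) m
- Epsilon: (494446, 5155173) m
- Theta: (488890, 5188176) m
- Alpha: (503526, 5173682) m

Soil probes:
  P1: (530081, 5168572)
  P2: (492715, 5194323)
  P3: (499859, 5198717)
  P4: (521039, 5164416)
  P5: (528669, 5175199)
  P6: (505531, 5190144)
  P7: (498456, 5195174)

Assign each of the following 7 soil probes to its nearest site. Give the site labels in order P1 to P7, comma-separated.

Iota, Theta, Theta, Iota, Iota, Delta, Theta

P1 → Iota (d²=63547893.00)
P2 → Theta (d²=52416234.00)
P3 → Theta (d²=231431642.00)
P4 → Iota (d²=89290837.00)
P5 → Iota (d²=213877282.00)
P6 → Delta (d²=117466226.00)
P7 → Theta (d²=140480360.00)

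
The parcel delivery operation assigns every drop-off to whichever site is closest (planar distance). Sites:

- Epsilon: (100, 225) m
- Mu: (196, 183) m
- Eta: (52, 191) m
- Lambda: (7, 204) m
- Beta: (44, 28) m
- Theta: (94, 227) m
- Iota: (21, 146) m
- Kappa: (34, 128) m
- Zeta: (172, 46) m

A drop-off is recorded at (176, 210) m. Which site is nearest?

Squared distances to each site:
Epsilon: 6001.000; Mu: 1129.000; Eta: 15737.000; Lambda: 28597.000; Beta: 50548.000; Theta: 7013.000; Iota: 28121.000; Kappa: 26888.000; Zeta: 26912.000.
Minimum at Mu.

Mu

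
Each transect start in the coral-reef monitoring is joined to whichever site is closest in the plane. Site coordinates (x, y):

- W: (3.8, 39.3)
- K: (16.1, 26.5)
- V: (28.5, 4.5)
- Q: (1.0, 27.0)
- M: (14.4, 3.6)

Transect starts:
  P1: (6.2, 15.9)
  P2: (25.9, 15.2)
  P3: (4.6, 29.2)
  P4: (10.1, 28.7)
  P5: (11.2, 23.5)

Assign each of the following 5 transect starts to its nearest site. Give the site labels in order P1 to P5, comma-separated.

Q, V, Q, K, K

P1 → Q (d²=150.25)
P2 → V (d²=121.25)
P3 → Q (d²=17.80)
P4 → K (d²=40.84)
P5 → K (d²=33.01)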